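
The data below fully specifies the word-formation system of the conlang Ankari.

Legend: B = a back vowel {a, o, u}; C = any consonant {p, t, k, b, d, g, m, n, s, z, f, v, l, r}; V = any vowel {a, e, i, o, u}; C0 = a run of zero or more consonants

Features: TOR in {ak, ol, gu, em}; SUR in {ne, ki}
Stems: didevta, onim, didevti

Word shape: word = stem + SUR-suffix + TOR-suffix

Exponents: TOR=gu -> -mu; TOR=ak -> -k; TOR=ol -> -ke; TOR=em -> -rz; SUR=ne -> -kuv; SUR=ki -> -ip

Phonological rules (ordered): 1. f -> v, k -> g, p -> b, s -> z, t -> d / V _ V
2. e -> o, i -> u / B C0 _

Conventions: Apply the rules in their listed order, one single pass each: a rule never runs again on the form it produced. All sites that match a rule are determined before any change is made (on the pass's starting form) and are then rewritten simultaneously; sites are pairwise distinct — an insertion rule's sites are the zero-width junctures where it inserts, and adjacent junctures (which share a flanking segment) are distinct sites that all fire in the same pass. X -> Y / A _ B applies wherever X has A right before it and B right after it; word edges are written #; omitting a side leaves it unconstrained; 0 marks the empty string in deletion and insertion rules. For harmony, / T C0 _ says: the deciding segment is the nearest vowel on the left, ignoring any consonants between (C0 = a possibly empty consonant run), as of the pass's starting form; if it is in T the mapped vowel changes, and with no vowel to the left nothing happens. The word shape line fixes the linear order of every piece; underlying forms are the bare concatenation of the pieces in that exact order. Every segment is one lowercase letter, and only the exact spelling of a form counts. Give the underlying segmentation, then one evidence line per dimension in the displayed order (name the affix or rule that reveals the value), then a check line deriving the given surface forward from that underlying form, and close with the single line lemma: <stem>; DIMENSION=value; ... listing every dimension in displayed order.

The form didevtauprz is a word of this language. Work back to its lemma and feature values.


underlying: didevta-ip-rz
TOR=em - signalled by the affix -rz
SUR=ki - signalled by the affix -ip
check: didevtaiprz -> didevtaiprz -> didevtauprz
lemma: didevta; TOR=em; SUR=ki


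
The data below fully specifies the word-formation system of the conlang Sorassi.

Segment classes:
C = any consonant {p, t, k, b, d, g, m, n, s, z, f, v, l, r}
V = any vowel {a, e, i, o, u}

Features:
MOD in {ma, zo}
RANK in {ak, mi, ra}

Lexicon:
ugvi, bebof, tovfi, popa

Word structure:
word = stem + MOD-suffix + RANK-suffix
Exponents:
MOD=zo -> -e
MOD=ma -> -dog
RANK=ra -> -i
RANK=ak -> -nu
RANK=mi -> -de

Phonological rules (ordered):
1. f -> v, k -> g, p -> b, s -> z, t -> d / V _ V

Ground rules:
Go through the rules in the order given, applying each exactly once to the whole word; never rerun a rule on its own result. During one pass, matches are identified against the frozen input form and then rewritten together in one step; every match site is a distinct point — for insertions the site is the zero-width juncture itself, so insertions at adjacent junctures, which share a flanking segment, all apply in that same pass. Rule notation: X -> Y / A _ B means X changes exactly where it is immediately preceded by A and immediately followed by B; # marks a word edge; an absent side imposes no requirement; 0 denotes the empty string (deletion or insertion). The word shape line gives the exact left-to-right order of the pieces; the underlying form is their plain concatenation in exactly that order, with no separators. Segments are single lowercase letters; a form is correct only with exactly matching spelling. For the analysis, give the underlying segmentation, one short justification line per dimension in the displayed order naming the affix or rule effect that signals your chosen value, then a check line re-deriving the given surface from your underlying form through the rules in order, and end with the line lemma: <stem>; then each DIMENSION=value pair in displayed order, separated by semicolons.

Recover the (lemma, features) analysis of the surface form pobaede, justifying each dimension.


underlying: popa-e-de
MOD=zo - signalled by the affix -e
RANK=mi - signalled by the affix -de
check: popaede -> pobaede
lemma: popa; MOD=zo; RANK=mi


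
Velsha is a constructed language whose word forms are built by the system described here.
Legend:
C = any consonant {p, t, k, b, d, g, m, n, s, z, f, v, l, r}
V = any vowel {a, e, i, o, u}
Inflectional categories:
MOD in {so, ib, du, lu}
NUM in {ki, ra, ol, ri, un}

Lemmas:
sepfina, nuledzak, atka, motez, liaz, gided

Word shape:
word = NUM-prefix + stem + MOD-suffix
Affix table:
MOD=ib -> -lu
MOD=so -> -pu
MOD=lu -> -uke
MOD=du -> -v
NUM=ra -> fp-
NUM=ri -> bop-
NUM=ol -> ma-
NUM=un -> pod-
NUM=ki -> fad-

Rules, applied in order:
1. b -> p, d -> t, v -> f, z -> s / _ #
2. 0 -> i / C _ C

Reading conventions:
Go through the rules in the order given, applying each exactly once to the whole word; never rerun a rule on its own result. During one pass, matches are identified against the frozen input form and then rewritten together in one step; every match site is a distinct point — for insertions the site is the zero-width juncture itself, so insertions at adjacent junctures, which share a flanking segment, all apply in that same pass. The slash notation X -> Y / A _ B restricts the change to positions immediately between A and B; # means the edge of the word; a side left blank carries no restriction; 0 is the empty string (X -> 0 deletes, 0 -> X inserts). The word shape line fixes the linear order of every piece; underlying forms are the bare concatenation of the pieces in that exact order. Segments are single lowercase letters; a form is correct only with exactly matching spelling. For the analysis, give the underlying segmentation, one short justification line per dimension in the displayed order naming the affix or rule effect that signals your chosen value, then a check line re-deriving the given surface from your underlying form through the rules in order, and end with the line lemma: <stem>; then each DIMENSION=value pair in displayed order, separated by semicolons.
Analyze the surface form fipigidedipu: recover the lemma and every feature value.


underlying: fp-gided-pu
MOD=so - signalled by the affix -pu
NUM=ra - signalled by the affix fp-
check: fpgidedpu -> fpgidedpu -> fipigidedipu
lemma: gided; MOD=so; NUM=ra


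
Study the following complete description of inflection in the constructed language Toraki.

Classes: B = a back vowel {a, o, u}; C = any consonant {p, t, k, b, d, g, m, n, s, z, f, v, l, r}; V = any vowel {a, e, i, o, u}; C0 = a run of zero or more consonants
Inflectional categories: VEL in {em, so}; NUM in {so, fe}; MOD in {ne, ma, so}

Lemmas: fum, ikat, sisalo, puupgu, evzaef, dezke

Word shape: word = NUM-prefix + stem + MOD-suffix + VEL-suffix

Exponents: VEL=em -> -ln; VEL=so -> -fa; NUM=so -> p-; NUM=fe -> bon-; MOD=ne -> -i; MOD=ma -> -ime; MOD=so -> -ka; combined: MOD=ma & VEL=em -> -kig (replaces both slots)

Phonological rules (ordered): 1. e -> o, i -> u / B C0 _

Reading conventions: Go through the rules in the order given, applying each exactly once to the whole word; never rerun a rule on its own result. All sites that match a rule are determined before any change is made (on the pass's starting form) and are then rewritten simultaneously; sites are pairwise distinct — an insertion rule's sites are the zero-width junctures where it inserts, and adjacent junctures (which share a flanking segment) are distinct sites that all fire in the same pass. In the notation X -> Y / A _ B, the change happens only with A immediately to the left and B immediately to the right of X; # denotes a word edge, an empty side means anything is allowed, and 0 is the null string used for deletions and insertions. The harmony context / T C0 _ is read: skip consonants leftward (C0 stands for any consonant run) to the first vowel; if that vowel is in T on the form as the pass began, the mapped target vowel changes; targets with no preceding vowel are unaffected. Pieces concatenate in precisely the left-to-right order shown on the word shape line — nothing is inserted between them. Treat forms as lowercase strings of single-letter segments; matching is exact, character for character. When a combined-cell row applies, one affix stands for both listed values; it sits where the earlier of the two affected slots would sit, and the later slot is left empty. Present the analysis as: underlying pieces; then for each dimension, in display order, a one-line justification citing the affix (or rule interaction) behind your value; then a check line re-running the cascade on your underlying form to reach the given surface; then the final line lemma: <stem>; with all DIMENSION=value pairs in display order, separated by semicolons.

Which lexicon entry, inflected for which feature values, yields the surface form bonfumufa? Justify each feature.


underlying: bon-fum-i-fa
VEL=so - signalled by the affix -fa
NUM=fe - signalled by the affix bon-
MOD=ne - signalled by the affix -i
check: bonfumifa -> bonfumufa
lemma: fum; VEL=so; NUM=fe; MOD=ne


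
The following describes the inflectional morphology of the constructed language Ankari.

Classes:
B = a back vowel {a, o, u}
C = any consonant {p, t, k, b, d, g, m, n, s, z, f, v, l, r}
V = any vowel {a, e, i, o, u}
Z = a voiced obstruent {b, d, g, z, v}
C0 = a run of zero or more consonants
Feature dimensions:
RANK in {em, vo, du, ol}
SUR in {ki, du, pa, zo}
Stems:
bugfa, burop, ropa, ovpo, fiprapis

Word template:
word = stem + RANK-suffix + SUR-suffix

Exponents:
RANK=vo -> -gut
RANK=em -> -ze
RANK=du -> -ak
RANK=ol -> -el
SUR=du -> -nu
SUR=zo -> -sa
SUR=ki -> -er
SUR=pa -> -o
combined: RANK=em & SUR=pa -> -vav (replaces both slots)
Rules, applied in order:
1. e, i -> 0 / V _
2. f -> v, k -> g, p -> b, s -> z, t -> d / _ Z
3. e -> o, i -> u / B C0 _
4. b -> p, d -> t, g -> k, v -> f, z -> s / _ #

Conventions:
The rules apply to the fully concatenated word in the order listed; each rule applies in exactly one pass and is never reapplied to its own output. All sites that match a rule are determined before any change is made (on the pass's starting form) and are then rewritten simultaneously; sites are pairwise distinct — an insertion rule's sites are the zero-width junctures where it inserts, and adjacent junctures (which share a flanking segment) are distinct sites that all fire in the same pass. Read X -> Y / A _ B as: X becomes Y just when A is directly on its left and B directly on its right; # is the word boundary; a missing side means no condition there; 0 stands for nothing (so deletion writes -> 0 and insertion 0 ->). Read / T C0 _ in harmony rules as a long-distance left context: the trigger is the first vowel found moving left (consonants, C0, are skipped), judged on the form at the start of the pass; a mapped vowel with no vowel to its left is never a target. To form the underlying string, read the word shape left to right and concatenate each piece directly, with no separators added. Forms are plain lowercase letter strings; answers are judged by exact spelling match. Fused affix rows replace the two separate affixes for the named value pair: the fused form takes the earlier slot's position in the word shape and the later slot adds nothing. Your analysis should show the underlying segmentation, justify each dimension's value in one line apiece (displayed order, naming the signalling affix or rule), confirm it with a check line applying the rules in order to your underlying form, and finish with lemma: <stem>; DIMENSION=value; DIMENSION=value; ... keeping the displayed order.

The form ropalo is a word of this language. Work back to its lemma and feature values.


underlying: ropa-el-o
RANK=ol - signalled by the affix -el
SUR=pa - signalled by the affix -o
check: ropaelo -> ropalo -> ropalo -> ropalo -> ropalo
lemma: ropa; RANK=ol; SUR=pa


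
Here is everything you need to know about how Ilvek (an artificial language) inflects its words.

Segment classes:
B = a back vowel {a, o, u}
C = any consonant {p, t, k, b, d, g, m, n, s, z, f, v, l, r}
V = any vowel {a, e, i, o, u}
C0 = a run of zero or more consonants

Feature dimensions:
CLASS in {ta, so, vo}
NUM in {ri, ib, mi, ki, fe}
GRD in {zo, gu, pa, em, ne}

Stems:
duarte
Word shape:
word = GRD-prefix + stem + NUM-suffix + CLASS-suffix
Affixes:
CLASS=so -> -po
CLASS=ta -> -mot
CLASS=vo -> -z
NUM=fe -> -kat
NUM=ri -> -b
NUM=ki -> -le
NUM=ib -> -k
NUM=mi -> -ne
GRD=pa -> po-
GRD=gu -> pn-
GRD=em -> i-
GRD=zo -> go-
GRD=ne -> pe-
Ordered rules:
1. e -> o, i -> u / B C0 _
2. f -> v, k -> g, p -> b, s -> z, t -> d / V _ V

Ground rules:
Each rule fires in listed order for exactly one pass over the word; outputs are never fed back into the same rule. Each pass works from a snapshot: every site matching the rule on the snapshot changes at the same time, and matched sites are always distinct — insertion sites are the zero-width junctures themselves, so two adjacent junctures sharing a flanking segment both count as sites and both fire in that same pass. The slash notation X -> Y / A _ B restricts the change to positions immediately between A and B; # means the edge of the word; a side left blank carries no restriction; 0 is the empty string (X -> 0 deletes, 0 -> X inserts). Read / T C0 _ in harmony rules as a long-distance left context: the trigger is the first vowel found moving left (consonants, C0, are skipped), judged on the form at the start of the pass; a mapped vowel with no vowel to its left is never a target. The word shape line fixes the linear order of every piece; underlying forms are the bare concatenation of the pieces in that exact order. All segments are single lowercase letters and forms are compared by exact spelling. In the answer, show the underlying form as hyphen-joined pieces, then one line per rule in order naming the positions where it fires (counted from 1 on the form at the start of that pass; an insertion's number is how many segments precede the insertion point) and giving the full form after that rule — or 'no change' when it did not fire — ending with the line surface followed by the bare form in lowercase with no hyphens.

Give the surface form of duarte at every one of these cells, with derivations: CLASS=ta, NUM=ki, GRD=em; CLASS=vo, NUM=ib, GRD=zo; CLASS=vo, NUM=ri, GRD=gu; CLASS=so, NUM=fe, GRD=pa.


cell CLASS=ta, NUM=ki, GRD=em:
underlying: i-duarte-le-mot
1. e -> o, i -> u / B C0 _: fires at position(s) 7: iduartolemot
2. f -> v, k -> g, p -> b, s -> z, t -> d / V _ V: no change
surface: iduartolemot

cell CLASS=vo, NUM=ib, GRD=zo:
underlying: go-duarte-k-z
1. e -> o, i -> u / B C0 _: fires at position(s) 8: goduartokz
2. f -> v, k -> g, p -> b, s -> z, t -> d / V _ V: no change
surface: goduartokz

cell CLASS=vo, NUM=ri, GRD=gu:
underlying: pn-duarte-b-z
1. e -> o, i -> u / B C0 _: fires at position(s) 8: pnduartobz
2. f -> v, k -> g, p -> b, s -> z, t -> d / V _ V: no change
surface: pnduartobz

cell CLASS=so, NUM=fe, GRD=pa:
underlying: po-duarte-kat-po
1. e -> o, i -> u / B C0 _: fires at position(s) 8: poduartokatpo
2. f -> v, k -> g, p -> b, s -> z, t -> d / V _ V: fires at position(s) 9: poduartogatpo
surface: poduartogatpo


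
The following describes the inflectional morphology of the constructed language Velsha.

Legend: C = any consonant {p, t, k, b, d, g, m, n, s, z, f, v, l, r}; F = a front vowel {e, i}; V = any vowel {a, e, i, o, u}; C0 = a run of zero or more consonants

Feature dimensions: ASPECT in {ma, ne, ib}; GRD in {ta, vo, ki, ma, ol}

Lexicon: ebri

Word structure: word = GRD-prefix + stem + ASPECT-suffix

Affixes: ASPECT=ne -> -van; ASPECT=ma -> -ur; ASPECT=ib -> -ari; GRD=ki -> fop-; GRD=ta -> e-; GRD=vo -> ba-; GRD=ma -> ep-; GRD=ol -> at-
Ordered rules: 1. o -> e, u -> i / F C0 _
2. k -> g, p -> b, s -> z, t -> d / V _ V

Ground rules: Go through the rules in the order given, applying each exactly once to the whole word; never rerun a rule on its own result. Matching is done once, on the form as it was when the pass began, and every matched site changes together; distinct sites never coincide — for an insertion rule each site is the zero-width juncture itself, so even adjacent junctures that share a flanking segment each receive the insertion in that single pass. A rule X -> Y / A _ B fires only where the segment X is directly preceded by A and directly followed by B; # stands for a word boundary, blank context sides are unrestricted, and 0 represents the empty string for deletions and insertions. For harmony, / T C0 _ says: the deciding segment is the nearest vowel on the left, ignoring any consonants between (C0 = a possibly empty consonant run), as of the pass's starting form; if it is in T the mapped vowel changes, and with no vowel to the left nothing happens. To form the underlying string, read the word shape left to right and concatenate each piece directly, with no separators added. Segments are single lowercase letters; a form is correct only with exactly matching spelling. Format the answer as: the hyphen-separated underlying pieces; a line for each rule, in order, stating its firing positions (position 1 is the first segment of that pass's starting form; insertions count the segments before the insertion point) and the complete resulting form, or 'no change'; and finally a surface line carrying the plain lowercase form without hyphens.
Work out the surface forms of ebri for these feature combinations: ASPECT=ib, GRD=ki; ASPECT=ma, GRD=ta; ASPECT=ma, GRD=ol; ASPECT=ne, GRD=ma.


cell ASPECT=ib, GRD=ki:
underlying: fop-ebri-ari
1. o -> e, u -> i / F C0 _: no change
2. k -> g, p -> b, s -> z, t -> d / V _ V: fires at position(s) 3: fobebriari
surface: fobebriari

cell ASPECT=ma, GRD=ta:
underlying: e-ebri-ur
1. o -> e, u -> i / F C0 _: fires at position(s) 6: eebriir
2. k -> g, p -> b, s -> z, t -> d / V _ V: no change
surface: eebriir

cell ASPECT=ma, GRD=ol:
underlying: at-ebri-ur
1. o -> e, u -> i / F C0 _: fires at position(s) 7: atebriir
2. k -> g, p -> b, s -> z, t -> d / V _ V: fires at position(s) 2: adebriir
surface: adebriir

cell ASPECT=ne, GRD=ma:
underlying: ep-ebri-van
1. o -> e, u -> i / F C0 _: no change
2. k -> g, p -> b, s -> z, t -> d / V _ V: fires at position(s) 2: ebebrivan
surface: ebebrivan


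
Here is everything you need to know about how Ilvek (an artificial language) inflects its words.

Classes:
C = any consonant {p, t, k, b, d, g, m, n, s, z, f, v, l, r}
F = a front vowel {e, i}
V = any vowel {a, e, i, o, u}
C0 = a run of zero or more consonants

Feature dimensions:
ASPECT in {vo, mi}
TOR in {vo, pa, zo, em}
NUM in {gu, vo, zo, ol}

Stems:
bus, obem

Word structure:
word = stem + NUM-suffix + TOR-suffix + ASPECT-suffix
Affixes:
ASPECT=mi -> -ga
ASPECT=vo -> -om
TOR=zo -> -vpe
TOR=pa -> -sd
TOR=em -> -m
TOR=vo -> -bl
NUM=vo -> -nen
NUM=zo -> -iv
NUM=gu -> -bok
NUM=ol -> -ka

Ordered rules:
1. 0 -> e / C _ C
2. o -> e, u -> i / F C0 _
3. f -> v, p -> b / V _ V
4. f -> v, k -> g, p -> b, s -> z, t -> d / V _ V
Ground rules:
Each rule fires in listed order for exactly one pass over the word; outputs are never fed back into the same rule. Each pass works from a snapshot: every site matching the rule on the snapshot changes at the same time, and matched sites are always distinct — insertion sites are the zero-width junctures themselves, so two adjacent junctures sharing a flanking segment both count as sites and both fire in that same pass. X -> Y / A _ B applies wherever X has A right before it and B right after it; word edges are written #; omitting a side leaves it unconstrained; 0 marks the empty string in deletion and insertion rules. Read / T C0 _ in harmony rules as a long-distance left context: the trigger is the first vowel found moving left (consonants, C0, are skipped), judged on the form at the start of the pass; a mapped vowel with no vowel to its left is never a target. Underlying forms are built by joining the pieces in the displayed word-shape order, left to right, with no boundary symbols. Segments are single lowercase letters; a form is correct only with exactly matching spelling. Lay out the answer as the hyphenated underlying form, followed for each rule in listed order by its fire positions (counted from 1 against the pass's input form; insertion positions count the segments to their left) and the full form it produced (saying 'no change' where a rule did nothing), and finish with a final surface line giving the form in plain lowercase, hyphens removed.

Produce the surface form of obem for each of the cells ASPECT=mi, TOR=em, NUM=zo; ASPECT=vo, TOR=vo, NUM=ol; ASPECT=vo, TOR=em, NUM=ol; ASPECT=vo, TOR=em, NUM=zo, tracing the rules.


cell ASPECT=mi, TOR=em, NUM=zo:
underlying: obem-iv-m-ga
1. 0 -> e / C _ C: inserts after position(s) 6, 7: obemivemega
2. o -> e, u -> i / F C0 _: no change
3. f -> v, p -> b / V _ V: no change
4. f -> v, k -> g, p -> b, s -> z, t -> d / V _ V: no change
surface: obemivemega

cell ASPECT=vo, TOR=vo, NUM=ol:
underlying: obem-ka-bl-om
1. 0 -> e / C _ C: inserts after position(s) 4, 7: obemekabelom
2. o -> e, u -> i / F C0 _: fires at position(s) 11: obemekabelem
3. f -> v, p -> b / V _ V: no change
4. f -> v, k -> g, p -> b, s -> z, t -> d / V _ V: fires at position(s) 6: obemegabelem
surface: obemegabelem

cell ASPECT=vo, TOR=em, NUM=ol:
underlying: obem-ka-m-om
1. 0 -> e / C _ C: inserts after position(s) 4: obemekamom
2. o -> e, u -> i / F C0 _: no change
3. f -> v, p -> b / V _ V: no change
4. f -> v, k -> g, p -> b, s -> z, t -> d / V _ V: fires at position(s) 6: obemegamom
surface: obemegamom

cell ASPECT=vo, TOR=em, NUM=zo:
underlying: obem-iv-m-om
1. 0 -> e / C _ C: inserts after position(s) 6: obemivemom
2. o -> e, u -> i / F C0 _: fires at position(s) 9: obemivemem
3. f -> v, p -> b / V _ V: no change
4. f -> v, k -> g, p -> b, s -> z, t -> d / V _ V: no change
surface: obemivemem


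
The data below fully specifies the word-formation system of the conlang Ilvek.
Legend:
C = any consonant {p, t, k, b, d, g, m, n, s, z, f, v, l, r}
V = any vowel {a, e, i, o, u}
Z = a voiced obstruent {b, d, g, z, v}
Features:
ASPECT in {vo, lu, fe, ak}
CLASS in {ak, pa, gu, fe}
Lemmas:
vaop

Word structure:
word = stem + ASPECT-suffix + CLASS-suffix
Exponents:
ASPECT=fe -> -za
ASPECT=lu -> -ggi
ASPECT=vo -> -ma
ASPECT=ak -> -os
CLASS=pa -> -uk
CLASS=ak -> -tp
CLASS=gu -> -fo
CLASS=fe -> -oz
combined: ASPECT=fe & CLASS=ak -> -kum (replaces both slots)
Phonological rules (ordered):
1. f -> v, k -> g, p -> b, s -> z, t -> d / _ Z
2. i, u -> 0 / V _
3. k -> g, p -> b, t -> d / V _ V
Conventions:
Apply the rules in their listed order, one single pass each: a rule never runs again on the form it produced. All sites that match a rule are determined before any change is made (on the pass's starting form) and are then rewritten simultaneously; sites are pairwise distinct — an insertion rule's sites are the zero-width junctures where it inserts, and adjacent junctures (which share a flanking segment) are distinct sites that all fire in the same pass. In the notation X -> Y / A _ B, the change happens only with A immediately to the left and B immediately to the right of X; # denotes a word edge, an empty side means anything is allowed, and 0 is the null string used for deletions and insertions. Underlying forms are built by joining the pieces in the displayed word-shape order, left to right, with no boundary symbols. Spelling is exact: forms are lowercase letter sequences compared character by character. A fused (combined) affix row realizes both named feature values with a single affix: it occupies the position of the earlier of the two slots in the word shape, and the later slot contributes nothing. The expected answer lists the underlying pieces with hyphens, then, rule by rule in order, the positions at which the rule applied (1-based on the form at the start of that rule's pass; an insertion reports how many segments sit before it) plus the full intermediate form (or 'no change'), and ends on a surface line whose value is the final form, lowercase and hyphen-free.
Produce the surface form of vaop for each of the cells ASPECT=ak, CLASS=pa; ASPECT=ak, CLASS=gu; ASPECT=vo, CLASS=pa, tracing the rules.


cell ASPECT=ak, CLASS=pa:
underlying: vaop-os-uk
1. f -> v, k -> g, p -> b, s -> z, t -> d / _ Z: no change
2. i, u -> 0 / V _: no change
3. k -> g, p -> b, t -> d / V _ V: fires at position(s) 4: vaobosuk
surface: vaobosuk

cell ASPECT=ak, CLASS=gu:
underlying: vaop-os-fo
1. f -> v, k -> g, p -> b, s -> z, t -> d / _ Z: no change
2. i, u -> 0 / V _: no change
3. k -> g, p -> b, t -> d / V _ V: fires at position(s) 4: vaobosfo
surface: vaobosfo

cell ASPECT=vo, CLASS=pa:
underlying: vaop-ma-uk
1. f -> v, k -> g, p -> b, s -> z, t -> d / _ Z: no change
2. i, u -> 0 / V _: fires at position(s) 7: vaopmak
3. k -> g, p -> b, t -> d / V _ V: no change
surface: vaopmak


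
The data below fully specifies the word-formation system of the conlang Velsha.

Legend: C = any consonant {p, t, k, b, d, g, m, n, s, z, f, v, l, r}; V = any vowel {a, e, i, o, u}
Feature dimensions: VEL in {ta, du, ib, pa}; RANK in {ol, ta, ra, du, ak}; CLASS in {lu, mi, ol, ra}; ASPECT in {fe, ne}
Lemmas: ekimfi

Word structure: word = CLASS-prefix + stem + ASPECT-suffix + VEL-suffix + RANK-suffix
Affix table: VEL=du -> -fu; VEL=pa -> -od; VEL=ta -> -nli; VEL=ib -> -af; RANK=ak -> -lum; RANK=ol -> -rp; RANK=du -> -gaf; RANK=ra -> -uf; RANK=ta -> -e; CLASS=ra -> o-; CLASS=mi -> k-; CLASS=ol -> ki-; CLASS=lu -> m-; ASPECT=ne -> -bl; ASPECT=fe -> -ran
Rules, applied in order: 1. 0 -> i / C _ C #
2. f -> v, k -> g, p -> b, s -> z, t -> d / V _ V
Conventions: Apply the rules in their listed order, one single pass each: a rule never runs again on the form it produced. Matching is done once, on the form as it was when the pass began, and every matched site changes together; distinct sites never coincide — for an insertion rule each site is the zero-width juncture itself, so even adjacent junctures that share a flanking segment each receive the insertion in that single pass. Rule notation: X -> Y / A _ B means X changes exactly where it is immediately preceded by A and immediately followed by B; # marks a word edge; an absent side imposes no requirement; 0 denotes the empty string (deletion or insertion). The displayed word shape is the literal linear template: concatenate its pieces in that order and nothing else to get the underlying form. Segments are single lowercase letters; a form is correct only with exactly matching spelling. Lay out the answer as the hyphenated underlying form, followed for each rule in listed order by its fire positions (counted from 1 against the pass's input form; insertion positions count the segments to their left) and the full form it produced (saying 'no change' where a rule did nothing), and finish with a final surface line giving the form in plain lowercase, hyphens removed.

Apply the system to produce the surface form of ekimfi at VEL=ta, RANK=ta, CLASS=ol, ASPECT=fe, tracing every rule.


underlying: ki-ekimfi-ran-nli-e
1. 0 -> i / C _ C #: no change
2. f -> v, k -> g, p -> b, s -> z, t -> d / V _ V: fires at position(s) 4: kiegimfirannlie
surface: kiegimfirannlie


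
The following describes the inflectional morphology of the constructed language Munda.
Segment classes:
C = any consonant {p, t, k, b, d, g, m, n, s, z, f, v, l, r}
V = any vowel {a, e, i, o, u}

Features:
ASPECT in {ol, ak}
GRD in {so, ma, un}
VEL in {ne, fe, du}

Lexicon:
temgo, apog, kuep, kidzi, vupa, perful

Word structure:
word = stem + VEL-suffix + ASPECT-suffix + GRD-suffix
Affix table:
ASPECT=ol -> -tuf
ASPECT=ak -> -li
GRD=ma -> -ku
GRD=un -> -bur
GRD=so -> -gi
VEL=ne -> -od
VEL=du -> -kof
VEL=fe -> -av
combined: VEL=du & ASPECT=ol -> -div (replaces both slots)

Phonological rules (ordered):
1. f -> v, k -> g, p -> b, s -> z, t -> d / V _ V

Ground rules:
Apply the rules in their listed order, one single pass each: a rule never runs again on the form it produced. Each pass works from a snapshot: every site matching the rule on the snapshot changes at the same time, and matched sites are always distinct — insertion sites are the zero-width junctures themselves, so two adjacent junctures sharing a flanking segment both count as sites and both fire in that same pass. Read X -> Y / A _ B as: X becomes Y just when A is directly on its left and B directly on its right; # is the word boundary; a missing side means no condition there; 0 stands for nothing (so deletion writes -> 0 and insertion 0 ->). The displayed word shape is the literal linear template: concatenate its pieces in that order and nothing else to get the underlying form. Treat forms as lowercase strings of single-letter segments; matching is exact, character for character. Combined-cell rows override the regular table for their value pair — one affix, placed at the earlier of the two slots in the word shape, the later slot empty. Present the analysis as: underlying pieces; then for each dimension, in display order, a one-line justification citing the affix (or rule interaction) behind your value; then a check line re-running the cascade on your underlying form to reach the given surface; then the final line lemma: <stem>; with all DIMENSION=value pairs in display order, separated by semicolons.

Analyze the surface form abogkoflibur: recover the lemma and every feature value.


underlying: apog-kof-li-bur
ASPECT=ak - signalled by the affix -li
GRD=un - signalled by the affix -bur
VEL=du - signalled by the affix -kof
check: apogkoflibur -> abogkoflibur
lemma: apog; ASPECT=ak; GRD=un; VEL=du


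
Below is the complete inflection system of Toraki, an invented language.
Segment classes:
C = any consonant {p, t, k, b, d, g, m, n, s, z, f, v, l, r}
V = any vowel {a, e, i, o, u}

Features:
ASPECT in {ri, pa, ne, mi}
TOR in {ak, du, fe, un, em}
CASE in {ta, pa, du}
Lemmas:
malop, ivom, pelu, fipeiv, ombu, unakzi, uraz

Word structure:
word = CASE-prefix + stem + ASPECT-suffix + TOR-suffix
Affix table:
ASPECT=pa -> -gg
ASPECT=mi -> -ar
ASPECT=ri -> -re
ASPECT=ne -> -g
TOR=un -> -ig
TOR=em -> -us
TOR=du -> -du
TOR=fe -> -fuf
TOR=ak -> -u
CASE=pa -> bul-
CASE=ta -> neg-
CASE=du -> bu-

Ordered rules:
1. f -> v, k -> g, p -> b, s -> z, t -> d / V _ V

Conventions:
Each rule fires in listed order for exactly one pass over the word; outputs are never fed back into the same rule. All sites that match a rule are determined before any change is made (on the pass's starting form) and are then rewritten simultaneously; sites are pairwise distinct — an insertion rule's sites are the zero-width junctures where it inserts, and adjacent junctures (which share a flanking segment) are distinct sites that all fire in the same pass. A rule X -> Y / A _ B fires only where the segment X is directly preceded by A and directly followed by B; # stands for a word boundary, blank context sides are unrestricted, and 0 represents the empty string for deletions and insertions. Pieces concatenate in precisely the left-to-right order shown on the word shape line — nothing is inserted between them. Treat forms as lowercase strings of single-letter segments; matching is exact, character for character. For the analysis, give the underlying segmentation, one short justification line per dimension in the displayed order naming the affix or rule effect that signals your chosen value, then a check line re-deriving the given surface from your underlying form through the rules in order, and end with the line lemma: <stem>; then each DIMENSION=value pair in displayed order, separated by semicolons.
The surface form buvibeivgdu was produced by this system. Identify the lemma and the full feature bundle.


underlying: bu-fipeiv-g-du
ASPECT=ne - signalled by the affix -g
TOR=du - signalled by the affix -du
CASE=du - signalled by the affix bu-
check: bufipeivgdu -> buvibeivgdu
lemma: fipeiv; ASPECT=ne; TOR=du; CASE=du


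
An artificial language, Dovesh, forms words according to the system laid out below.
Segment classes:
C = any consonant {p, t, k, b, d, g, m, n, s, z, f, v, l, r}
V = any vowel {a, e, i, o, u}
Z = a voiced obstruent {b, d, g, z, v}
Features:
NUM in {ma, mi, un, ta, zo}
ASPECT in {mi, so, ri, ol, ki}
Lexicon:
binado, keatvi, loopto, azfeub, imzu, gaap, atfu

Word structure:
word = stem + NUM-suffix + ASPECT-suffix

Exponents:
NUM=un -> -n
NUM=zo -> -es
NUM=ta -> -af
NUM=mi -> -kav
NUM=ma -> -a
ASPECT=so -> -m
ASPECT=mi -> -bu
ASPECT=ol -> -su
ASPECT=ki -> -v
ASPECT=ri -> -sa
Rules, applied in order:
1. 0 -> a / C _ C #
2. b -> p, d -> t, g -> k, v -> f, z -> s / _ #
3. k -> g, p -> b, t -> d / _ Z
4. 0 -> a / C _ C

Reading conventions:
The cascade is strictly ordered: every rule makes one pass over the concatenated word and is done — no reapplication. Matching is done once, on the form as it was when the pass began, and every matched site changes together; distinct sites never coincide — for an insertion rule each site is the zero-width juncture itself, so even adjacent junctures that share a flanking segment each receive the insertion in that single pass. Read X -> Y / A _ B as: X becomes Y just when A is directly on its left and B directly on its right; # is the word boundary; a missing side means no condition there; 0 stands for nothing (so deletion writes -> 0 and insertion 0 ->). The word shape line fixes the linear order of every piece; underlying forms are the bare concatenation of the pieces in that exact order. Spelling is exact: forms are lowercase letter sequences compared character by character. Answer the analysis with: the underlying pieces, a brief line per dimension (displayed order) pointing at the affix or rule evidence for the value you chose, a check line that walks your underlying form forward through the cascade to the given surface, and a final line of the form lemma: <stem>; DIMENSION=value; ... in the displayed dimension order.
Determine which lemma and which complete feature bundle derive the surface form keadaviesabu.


underlying: keatvi-es-bu
NUM=zo - signalled by the affix -es
ASPECT=mi - signalled by the affix -bu
check: keatviesbu -> keatviesbu -> keatviesbu -> keadviesbu -> keadaviesabu
lemma: keatvi; NUM=zo; ASPECT=mi


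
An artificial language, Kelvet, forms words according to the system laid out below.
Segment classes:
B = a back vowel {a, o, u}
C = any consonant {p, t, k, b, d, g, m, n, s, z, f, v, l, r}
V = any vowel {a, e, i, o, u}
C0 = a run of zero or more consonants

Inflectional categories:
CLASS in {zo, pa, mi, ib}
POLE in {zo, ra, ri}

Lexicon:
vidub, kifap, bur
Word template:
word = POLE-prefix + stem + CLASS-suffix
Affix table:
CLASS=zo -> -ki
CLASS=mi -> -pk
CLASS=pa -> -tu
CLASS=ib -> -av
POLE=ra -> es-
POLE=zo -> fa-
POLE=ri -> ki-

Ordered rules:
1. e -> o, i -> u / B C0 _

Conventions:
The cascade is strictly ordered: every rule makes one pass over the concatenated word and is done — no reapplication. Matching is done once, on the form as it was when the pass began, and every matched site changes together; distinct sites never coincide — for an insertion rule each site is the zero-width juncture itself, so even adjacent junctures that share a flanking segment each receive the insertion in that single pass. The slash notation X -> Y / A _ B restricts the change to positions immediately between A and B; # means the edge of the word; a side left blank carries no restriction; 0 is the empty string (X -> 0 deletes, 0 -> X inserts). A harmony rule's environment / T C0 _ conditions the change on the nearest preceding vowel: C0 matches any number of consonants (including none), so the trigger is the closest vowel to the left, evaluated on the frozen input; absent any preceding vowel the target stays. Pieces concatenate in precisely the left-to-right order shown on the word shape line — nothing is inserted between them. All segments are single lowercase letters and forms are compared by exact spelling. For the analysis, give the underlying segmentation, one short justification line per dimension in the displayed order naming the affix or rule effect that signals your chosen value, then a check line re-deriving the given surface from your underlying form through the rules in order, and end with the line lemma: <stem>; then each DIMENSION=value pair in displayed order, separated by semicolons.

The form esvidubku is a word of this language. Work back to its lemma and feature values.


underlying: es-vidub-ki
CLASS=zo - signalled by the affix -ki
POLE=ra - signalled by the affix es-
check: esvidubki -> esvidubku
lemma: vidub; CLASS=zo; POLE=ra


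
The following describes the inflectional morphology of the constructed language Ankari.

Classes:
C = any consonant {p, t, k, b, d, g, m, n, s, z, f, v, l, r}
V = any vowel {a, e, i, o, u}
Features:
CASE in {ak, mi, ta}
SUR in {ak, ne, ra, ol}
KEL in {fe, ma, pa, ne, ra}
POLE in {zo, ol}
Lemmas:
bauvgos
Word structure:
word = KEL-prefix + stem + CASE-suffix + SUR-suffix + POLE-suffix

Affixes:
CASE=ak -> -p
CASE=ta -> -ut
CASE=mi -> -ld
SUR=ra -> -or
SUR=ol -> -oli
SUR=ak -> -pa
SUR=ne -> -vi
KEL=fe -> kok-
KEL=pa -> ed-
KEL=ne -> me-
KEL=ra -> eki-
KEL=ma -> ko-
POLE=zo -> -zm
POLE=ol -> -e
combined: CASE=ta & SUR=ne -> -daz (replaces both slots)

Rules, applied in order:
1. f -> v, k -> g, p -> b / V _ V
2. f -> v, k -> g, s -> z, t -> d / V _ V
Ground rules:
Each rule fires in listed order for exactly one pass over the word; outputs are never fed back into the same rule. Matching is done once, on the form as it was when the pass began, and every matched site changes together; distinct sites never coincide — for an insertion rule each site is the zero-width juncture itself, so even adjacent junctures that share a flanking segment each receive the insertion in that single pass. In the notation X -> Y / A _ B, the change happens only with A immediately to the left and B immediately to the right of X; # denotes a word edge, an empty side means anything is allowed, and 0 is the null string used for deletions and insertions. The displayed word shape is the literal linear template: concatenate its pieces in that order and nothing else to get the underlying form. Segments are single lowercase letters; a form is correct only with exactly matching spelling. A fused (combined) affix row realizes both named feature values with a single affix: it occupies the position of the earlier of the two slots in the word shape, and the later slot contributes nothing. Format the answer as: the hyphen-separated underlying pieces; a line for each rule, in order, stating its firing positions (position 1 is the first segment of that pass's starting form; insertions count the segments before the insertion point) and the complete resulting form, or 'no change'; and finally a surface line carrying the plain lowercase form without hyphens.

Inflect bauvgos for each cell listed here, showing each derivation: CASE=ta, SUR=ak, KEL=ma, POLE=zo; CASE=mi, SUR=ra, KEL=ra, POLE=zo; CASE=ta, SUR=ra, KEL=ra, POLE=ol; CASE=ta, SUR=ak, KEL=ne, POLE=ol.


cell CASE=ta, SUR=ak, KEL=ma, POLE=zo:
underlying: ko-bauvgos-ut-pa-zm
1. f -> v, k -> g, p -> b / V _ V: no change
2. f -> v, k -> g, s -> z, t -> d / V _ V: fires at position(s) 9: kobauvgozutpazm
surface: kobauvgozutpazm

cell CASE=mi, SUR=ra, KEL=ra, POLE=zo:
underlying: eki-bauvgos-ld-or-zm
1. f -> v, k -> g, p -> b / V _ V: fires at position(s) 2: egibauvgosldorzm
2. f -> v, k -> g, s -> z, t -> d / V _ V: no change
surface: egibauvgosldorzm

cell CASE=ta, SUR=ra, KEL=ra, POLE=ol:
underlying: eki-bauvgos-ut-or-e
1. f -> v, k -> g, p -> b / V _ V: fires at position(s) 2: egibauvgosutore
2. f -> v, k -> g, s -> z, t -> d / V _ V: fires at position(s) 10, 12: egibauvgozudore
surface: egibauvgozudore

cell CASE=ta, SUR=ak, KEL=ne, POLE=ol:
underlying: me-bauvgos-ut-pa-e
1. f -> v, k -> g, p -> b / V _ V: no change
2. f -> v, k -> g, s -> z, t -> d / V _ V: fires at position(s) 9: mebauvgozutpae
surface: mebauvgozutpae


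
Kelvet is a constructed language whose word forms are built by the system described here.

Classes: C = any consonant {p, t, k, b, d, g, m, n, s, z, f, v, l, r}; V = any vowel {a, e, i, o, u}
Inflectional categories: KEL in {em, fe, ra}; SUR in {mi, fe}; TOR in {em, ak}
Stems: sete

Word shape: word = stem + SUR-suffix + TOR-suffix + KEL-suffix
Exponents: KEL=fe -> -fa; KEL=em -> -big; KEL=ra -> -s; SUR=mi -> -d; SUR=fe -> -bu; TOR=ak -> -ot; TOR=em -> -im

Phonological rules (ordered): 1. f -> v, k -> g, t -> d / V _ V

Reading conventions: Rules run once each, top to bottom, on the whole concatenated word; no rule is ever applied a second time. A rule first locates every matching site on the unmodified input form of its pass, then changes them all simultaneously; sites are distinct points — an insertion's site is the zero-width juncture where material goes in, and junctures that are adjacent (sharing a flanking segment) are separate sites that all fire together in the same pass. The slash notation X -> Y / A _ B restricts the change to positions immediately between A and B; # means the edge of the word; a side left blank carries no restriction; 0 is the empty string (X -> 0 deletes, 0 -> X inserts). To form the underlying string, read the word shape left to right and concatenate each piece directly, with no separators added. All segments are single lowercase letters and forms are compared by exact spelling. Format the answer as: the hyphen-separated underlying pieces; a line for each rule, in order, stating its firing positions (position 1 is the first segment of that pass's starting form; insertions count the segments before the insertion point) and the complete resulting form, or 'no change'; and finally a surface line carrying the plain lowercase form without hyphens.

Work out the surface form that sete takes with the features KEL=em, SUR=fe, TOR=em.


underlying: sete-bu-im-big
1. f -> v, k -> g, t -> d / V _ V: fires at position(s) 3: sedebuimbig
surface: sedebuimbig
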